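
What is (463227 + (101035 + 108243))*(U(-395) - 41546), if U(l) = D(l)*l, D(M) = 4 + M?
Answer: 75925141995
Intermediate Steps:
U(l) = l*(4 + l) (U(l) = (4 + l)*l = l*(4 + l))
(463227 + (101035 + 108243))*(U(-395) - 41546) = (463227 + (101035 + 108243))*(-395*(4 - 395) - 41546) = (463227 + 209278)*(-395*(-391) - 41546) = 672505*(154445 - 41546) = 672505*112899 = 75925141995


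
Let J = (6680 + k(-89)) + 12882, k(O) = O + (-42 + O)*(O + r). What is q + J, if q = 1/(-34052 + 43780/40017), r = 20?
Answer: 38850881805231/1362615104 ≈ 28512.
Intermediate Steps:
k(O) = O + (-42 + O)*(20 + O) (k(O) = O + (-42 + O)*(O + 20) = O + (-42 + O)*(20 + O))
J = 28512 (J = (6680 + (-840 + (-89)**2 - 21*(-89))) + 12882 = (6680 + (-840 + 7921 + 1869)) + 12882 = (6680 + 8950) + 12882 = 15630 + 12882 = 28512)
q = -40017/1362615104 (q = 1/(-34052 + 43780*(1/40017)) = 1/(-34052 + 43780/40017) = 1/(-1362615104/40017) = -40017/1362615104 ≈ -2.9368e-5)
q + J = -40017/1362615104 + 28512 = 38850881805231/1362615104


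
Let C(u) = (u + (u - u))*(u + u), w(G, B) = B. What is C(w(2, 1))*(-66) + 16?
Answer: -116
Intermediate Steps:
C(u) = 2*u² (C(u) = (u + 0)*(2*u) = u*(2*u) = 2*u²)
C(w(2, 1))*(-66) + 16 = (2*1²)*(-66) + 16 = (2*1)*(-66) + 16 = 2*(-66) + 16 = -132 + 16 = -116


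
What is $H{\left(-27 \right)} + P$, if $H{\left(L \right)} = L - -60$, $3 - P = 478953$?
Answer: $-478917$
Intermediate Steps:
$P = -478950$ ($P = 3 - 478953 = -478950$)
$H{\left(L \right)} = 60 + L$ ($H{\left(L \right)} = L + 60 = 60 + L$)
$H{\left(-27 \right)} + P = \left(60 - 27\right) - 478950 = 33 - 478950 = -478917$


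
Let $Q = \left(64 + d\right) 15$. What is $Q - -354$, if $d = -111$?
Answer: $-351$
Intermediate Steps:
$Q = -705$ ($Q = \left(64 - 111\right) 15 = \left(-47\right) 15 = -705$)
$Q - -354 = -705 - -354 = -705 + \left(384 - 30\right) = -705 + 354 = -351$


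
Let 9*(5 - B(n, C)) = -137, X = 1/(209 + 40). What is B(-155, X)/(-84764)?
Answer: -91/381438 ≈ -0.00023857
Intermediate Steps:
X = 1/249 ≈ 0.0040161
B(n, C) = 182/9 (B(n, C) = 5 - ⅑*(-137) = 5 + 137/9 = 182/9)
B(-155, X)/(-84764) = (182/9)/(-84764) = (182/9)*(-1/84764) = -91/381438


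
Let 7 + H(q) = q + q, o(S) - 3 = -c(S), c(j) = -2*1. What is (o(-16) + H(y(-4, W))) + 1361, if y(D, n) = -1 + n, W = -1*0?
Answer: 1357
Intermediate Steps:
W = 0
c(j) = -2
o(S) = 5 (o(S) = 3 - 1*(-2) = 3 + 2 = 5)
H(q) = -7 + 2*q (H(q) = -7 + (q + q) = -7 + 2*q)
(o(-16) + H(y(-4, W))) + 1361 = (5 + (-7 + 2*(-1 + 0))) + 1361 = (5 + (-7 + 2*(-1))) + 1361 = (5 + (-7 - 2)) + 1361 = (5 - 9) + 1361 = -4 + 1361 = 1357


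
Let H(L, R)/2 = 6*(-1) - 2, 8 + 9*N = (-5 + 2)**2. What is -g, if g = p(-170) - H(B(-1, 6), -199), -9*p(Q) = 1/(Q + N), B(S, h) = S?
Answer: -24465/1529 ≈ -16.001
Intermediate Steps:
N = 1/9 (N = -8/9 + (-5 + 2)**2/9 = -8/9 + (1/9)*(-3)**2 = -8/9 + (1/9)*9 = -8/9 + 1 = 1/9 ≈ 0.11111)
p(Q) = -1/(9*(1/9 + Q)) (p(Q) = -1/(9*(Q + 1/9)) = -1/(9*(1/9 + Q)))
H(L, R) = -16 (H(L, R) = 2*(6*(-1) - 2) = 2*(-6 - 2) = 2*(-8) = -16)
g = 24465/1529 (g = -1/(1 + 9*(-170)) - 1*(-16) = -1/(1 - 1530) + 16 = -1/(-1529) + 16 = -1*(-1/1529) + 16 = 1/1529 + 16 = 24465/1529 ≈ 16.001)
-g = -1*24465/1529 = -24465/1529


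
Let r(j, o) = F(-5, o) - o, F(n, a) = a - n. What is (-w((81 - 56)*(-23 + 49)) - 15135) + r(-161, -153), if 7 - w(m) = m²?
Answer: 407363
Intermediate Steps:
r(j, o) = 5 (r(j, o) = (o - 1*(-5)) - o = (o + 5) - o = (5 + o) - o = 5)
w(m) = 7 - m²
(-w((81 - 56)*(-23 + 49)) - 15135) + r(-161, -153) = (-(7 - ((81 - 56)*(-23 + 49))²) - 15135) + 5 = (-(7 - (25*26)²) - 15135) + 5 = (-(7 - 1*650²) - 15135) + 5 = (-(7 - 1*422500) - 15135) + 5 = (-(7 - 422500) - 15135) + 5 = (-1*(-422493) - 15135) + 5 = (422493 - 15135) + 5 = 407358 + 5 = 407363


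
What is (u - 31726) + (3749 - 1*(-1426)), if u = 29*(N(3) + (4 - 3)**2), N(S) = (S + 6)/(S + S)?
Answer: -52957/2 ≈ -26479.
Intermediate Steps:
N(S) = (6 + S)/(2*S) (N(S) = (6 + S)/((2*S)) = (6 + S)*(1/(2*S)) = (6 + S)/(2*S))
u = 145/2 (u = 29*((1/2)*(6 + 3)/3 + (4 - 3)**2) = 29*((1/2)*(1/3)*9 + 1**2) = 29*(3/2 + 1) = 29*(5/2) = 145/2 ≈ 72.500)
(u - 31726) + (3749 - 1*(-1426)) = (145/2 - 31726) + (3749 - 1*(-1426)) = -63307/2 + (3749 + 1426) = -63307/2 + 5175 = -52957/2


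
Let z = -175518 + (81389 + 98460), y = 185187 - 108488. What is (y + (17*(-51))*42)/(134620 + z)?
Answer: 40285/138951 ≈ 0.28992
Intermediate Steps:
y = 76699
z = 4331 (z = -175518 + 179849 = 4331)
(y + (17*(-51))*42)/(134620 + z) = (76699 + (17*(-51))*42)/(134620 + 4331) = (76699 - 867*42)/138951 = (76699 - 36414)*(1/138951) = 40285*(1/138951) = 40285/138951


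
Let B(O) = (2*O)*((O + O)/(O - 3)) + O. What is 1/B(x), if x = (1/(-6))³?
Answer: -140184/653 ≈ -214.68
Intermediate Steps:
x = -1/216 (x = (-⅙)³ = -1/216 ≈ -0.0046296)
B(O) = O + 4*O²/(-3 + O) (B(O) = (2*O)*((2*O)/(-3 + O)) + O = (2*O)*(2*O/(-3 + O)) + O = 4*O²/(-3 + O) + O = O + 4*O²/(-3 + O))
1/B(x) = 1/(-(-3 + 5*(-1/216))/(216*(-3 - 1/216))) = 1/(-(-3 - 5/216)/(216*(-649/216))) = 1/(-1/216*(-216/649)*(-653/216)) = 1/(-653/140184) = -140184/653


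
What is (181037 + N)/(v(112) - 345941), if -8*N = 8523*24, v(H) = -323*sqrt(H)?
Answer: -53782755388/119663490633 + 200864656*sqrt(7)/119663490633 ≈ -0.44501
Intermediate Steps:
N = -25569 (N = -8523*24/8 = -1/8*204552 = -25569)
(181037 + N)/(v(112) - 345941) = (181037 - 25569)/(-1292*sqrt(7) - 345941) = 155468/(-1292*sqrt(7) - 345941) = 155468/(-345941 - 1292*sqrt(7))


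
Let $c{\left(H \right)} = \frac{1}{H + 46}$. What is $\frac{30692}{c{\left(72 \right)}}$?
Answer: $3621656$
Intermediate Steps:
$c{\left(H \right)} = \frac{1}{46 + H}$
$\frac{30692}{c{\left(72 \right)}} = \frac{30692}{\frac{1}{46 + 72}} = \frac{30692}{\frac{1}{118}} = 30692 \frac{1}{\frac{1}{118}} = 30692 \cdot 118 = 3621656$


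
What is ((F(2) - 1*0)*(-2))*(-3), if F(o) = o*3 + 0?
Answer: 36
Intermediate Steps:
F(o) = 3*o (F(o) = 3*o + 0 = 3*o)
((F(2) - 1*0)*(-2))*(-3) = ((3*2 - 1*0)*(-2))*(-3) = ((6 + 0)*(-2))*(-3) = (6*(-2))*(-3) = -12*(-3) = 36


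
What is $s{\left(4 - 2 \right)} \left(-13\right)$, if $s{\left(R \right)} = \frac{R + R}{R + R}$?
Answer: $-13$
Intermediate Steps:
$s{\left(R \right)} = 1$ ($s{\left(R \right)} = \frac{2 R}{2 R} = 2 R \frac{1}{2 R} = 1$)
$s{\left(4 - 2 \right)} \left(-13\right) = 1 \left(-13\right) = -13$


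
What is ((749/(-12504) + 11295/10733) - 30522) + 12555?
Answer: -2411135803081/134205432 ≈ -17966.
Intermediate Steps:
((749/(-12504) + 11295/10733) - 30522) + 12555 = ((749*(-1/12504) + 11295*(1/10733)) - 30522) + 12555 = ((-749/12504 + 11295/10733) - 30522) + 12555 = (133193663/134205432 - 30522) + 12555 = -4096085001841/134205432 + 12555 = -2411135803081/134205432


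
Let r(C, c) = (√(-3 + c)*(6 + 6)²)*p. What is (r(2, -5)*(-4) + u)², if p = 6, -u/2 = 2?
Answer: -95551472 + 55296*I*√2 ≈ -9.5551e+7 + 78200.0*I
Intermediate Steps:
u = -4 (u = -2*2 = -4)
r(C, c) = 864*√(-3 + c) (r(C, c) = (√(-3 + c)*(6 + 6)²)*6 = (√(-3 + c)*12²)*6 = (√(-3 + c)*144)*6 = (144*√(-3 + c))*6 = 864*√(-3 + c))
(r(2, -5)*(-4) + u)² = ((864*√(-3 - 5))*(-4) - 4)² = ((864*√(-8))*(-4) - 4)² = ((864*(2*I*√2))*(-4) - 4)² = ((1728*I*√2)*(-4) - 4)² = (-6912*I*√2 - 4)² = (-4 - 6912*I*√2)²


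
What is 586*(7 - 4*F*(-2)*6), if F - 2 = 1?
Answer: 88486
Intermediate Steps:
F = 3 (F = 2 + 1 = 3)
586*(7 - 4*F*(-2)*6) = 586*(7 - 4*3*(-2)*6) = 586*(7 - (-24)*6) = 586*(7 - 4*(-36)) = 586*(7 + 144) = 586*151 = 88486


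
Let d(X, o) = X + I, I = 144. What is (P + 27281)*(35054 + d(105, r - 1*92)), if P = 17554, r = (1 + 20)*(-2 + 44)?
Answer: 1582810005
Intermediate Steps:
r = 882 (r = 21*42 = 882)
d(X, o) = 144 + X (d(X, o) = X + 144 = 144 + X)
(P + 27281)*(35054 + d(105, r - 1*92)) = (17554 + 27281)*(35054 + (144 + 105)) = 44835*(35054 + 249) = 44835*35303 = 1582810005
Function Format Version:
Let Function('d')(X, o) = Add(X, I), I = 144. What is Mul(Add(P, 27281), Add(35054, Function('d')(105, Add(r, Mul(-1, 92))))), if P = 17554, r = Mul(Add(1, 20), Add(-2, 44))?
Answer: 1582810005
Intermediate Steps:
r = 882 (r = Mul(21, 42) = 882)
Function('d')(X, o) = Add(144, X) (Function('d')(X, o) = Add(X, 144) = Add(144, X))
Mul(Add(P, 27281), Add(35054, Function('d')(105, Add(r, Mul(-1, 92))))) = Mul(Add(17554, 27281), Add(35054, Add(144, 105))) = Mul(44835, Add(35054, 249)) = Mul(44835, 35303) = 1582810005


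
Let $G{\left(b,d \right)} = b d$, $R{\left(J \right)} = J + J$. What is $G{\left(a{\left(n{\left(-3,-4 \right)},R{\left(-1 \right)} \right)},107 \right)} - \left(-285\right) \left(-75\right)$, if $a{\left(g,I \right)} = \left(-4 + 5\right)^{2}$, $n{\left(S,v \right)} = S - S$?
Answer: $-21268$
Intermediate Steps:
$n{\left(S,v \right)} = 0$
$R{\left(J \right)} = 2 J$
$a{\left(g,I \right)} = 1$ ($a{\left(g,I \right)} = 1^{2} = 1$)
$G{\left(a{\left(n{\left(-3,-4 \right)},R{\left(-1 \right)} \right)},107 \right)} - \left(-285\right) \left(-75\right) = 1 \cdot 107 - \left(-285\right) \left(-75\right) = 107 - 21375 = -21268$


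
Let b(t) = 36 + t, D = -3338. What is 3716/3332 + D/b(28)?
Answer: -1360549/26656 ≈ -51.041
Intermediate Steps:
3716/3332 + D/b(28) = 3716/3332 - 3338/(36 + 28) = 3716*(1/3332) - 3338/64 = 929/833 - 3338*1/64 = 929/833 - 1669/32 = -1360549/26656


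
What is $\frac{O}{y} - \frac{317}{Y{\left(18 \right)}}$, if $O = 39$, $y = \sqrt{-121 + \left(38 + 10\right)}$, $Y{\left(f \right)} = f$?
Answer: $- \frac{317}{18} - \frac{39 i \sqrt{73}}{73} \approx -17.611 - 4.5646 i$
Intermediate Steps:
$y = i \sqrt{73}$ ($y = \sqrt{-121 + 48} = \sqrt{-73} = i \sqrt{73} \approx 8.544 i$)
$\frac{O}{y} - \frac{317}{Y{\left(18 \right)}} = \frac{39}{i \sqrt{73}} - \frac{317}{18} = 39 \left(- \frac{i \sqrt{73}}{73}\right) - \frac{317}{18} = - \frac{39 i \sqrt{73}}{73} - \frac{317}{18} = - \frac{317}{18} - \frac{39 i \sqrt{73}}{73}$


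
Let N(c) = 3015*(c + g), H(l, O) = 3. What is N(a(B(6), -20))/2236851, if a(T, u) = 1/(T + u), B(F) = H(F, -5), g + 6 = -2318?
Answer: -13235515/4225163 ≈ -3.1325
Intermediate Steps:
g = -2324 (g = -6 - 2318 = -2324)
B(F) = 3
N(c) = -7006860 + 3015*c (N(c) = 3015*(c - 2324) = 3015*(-2324 + c) = -7006860 + 3015*c)
N(a(B(6), -20))/2236851 = (-7006860 + 3015/(3 - 20))/2236851 = (-7006860 + 3015/(-17))*(1/2236851) = (-7006860 + 3015*(-1/17))*(1/2236851) = (-7006860 - 3015/17)*(1/2236851) = -119119635/17*1/2236851 = -13235515/4225163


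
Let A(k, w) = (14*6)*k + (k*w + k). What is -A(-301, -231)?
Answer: -43946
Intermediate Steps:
A(k, w) = 85*k + k*w (A(k, w) = 84*k + (k + k*w) = 85*k + k*w)
-A(-301, -231) = -(-301)*(85 - 231) = -(-301)*(-146) = -1*43946 = -43946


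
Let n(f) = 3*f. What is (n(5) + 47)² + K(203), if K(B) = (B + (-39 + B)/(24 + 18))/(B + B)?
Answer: 32778289/8526 ≈ 3844.5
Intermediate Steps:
K(B) = (-13/14 + 43*B/42)/(2*B) (K(B) = (B + (-39 + B)/42)/((2*B)) = (B + (-39 + B)*(1/42))*(1/(2*B)) = (B + (-13/14 + B/42))*(1/(2*B)) = (-13/14 + 43*B/42)*(1/(2*B)) = (-13/14 + 43*B/42)/(2*B))
(n(5) + 47)² + K(203) = (3*5 + 47)² + (1/84)*(-39 + 43*203)/203 = (15 + 47)² + (1/84)*(1/203)*(-39 + 8729) = 62² + (1/84)*(1/203)*8690 = 3844 + 4345/8526 = 32778289/8526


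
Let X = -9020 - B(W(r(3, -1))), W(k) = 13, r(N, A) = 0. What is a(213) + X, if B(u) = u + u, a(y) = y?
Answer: -8833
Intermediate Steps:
B(u) = 2*u
X = -9046 (X = -9020 - 2*13 = -9020 - 1*26 = -9020 - 26 = -9046)
a(213) + X = 213 - 9046 = -8833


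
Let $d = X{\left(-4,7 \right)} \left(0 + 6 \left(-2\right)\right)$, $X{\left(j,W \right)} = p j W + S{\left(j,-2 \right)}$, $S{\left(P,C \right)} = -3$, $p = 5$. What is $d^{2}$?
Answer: $2944656$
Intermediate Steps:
$X{\left(j,W \right)} = -3 + 5 W j$ ($X{\left(j,W \right)} = 5 j W - 3 = 5 W j - 3 = -3 + 5 W j$)
$d = 1716$ ($d = \left(-3 + 5 \cdot 7 \left(-4\right)\right) \left(0 + 6 \left(-2\right)\right) = \left(-3 - 140\right) \left(0 - 12\right) = \left(-143\right) \left(-12\right) = 1716$)
$d^{2} = 1716^{2} = 2944656$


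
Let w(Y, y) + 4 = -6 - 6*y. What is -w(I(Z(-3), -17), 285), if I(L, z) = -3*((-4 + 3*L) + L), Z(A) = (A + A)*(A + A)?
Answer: 1720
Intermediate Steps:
Z(A) = 4*A² (Z(A) = (2*A)*(2*A) = 4*A²)
I(L, z) = 12 - 12*L (I(L, z) = -3*(-4 + 4*L) = 12 - 12*L)
w(Y, y) = -10 - 6*y (w(Y, y) = -4 + (-6 - 6*y) = -10 - 6*y)
-w(I(Z(-3), -17), 285) = -(-10 - 6*285) = -(-10 - 1710) = -1*(-1720) = 1720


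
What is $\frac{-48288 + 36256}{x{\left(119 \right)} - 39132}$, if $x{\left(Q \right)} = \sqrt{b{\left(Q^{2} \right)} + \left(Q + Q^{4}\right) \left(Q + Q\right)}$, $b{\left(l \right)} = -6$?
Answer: $- \frac{78472704}{7699298015} - \frac{6016 \sqrt{47727101514}}{23097894045} \approx -0.067093$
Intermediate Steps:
$x{\left(Q \right)} = \sqrt{-6 + 2 Q \left(Q + Q^{4}\right)}$ ($x{\left(Q \right)} = \sqrt{-6 + \left(Q + Q^{4}\right) \left(Q + Q\right)} = \sqrt{-6 + \left(Q + Q^{4}\right) 2 Q} = \sqrt{-6 + 2 Q \left(Q + Q^{4}\right)}$)
$\frac{-48288 + 36256}{x{\left(119 \right)} - 39132} = \frac{-48288 + 36256}{\sqrt{-6 + 2 \cdot 119^{2} + 2 \cdot 119^{5}} - 39132} = - \frac{12032}{\sqrt{-6 + 2 \cdot 14161 + 2 \cdot 23863536599} - 39132} = - \frac{12032}{\sqrt{-6 + 28322 + 47727073198} - 39132} = - \frac{12032}{\sqrt{47727101514} - 39132} = - \frac{12032}{-39132 + \sqrt{47727101514}}$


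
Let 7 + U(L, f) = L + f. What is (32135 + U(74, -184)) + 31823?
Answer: 63841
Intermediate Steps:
U(L, f) = -7 + L + f (U(L, f) = -7 + (L + f) = -7 + L + f)
(32135 + U(74, -184)) + 31823 = (32135 + (-7 + 74 - 184)) + 31823 = (32135 - 117) + 31823 = 32018 + 31823 = 63841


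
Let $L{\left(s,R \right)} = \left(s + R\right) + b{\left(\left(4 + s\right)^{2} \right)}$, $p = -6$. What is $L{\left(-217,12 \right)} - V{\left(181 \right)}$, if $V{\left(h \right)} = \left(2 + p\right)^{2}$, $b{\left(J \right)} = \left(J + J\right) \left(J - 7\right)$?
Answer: $4116056935$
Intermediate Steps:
$b{\left(J \right)} = 2 J \left(-7 + J\right)$
$V{\left(h \right)} = 16$ ($V{\left(h \right)} = \left(2 - 6\right)^{2} = \left(-4\right)^{2} = 16$)
$L{\left(s,R \right)} = R + s + 2 \left(4 + s\right)^{2} \left(-7 + \left(4 + s\right)^{2}\right)$ ($L{\left(s,R \right)} = \left(s + R\right) + 2 \left(4 + s\right)^{2} \left(-7 + \left(4 + s\right)^{2}\right) = \left(R + s\right) + 2 \left(4 + s\right)^{2} \left(-7 + \left(4 + s\right)^{2}\right) = R + s + 2 \left(4 + s\right)^{2} \left(-7 + \left(4 + s\right)^{2}\right)$)
$L{\left(-217,12 \right)} - V{\left(181 \right)} = \left(12 - 217 + 2 \left(4 - 217\right)^{2} \left(-7 + \left(4 - 217\right)^{2}\right)\right) - 16 = \left(12 - 217 + 2 \left(-213\right)^{2} \left(-7 + \left(-213\right)^{2}\right)\right) - 16 = \left(12 - 217 + 2 \cdot 45369 \left(-7 + 45369\right)\right) - 16 = \left(12 - 217 + 2 \cdot 45369 \cdot 45362\right) - 16 = \left(12 - 217 + 4116057156\right) - 16 = 4116056951 - 16 = 4116056935$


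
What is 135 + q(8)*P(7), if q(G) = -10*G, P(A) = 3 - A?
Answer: 455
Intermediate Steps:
135 + q(8)*P(7) = 135 + (-10*8)*(3 - 1*7) = 135 - 80*(3 - 7) = 135 - 80*(-4) = 135 + 320 = 455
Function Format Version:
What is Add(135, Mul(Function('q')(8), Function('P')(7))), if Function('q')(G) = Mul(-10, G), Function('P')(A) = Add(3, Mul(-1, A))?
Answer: 455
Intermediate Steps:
Add(135, Mul(Function('q')(8), Function('P')(7))) = Add(135, Mul(Mul(-10, 8), Add(3, Mul(-1, 7)))) = Add(135, Mul(-80, Add(3, -7))) = Add(135, Mul(-80, -4)) = Add(135, 320) = 455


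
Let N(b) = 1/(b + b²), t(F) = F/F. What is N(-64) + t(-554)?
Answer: 4033/4032 ≈ 1.0002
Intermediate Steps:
t(F) = 1
N(-64) + t(-554) = 1/((-64)*(1 - 64)) + 1 = -1/64/(-63) + 1 = -1/64*(-1/63) + 1 = 1/4032 + 1 = 4033/4032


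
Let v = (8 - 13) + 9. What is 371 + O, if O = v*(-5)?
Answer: 351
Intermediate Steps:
v = 4 (v = -5 + 9 = 4)
O = -20 (O = 4*(-5) = -20)
371 + O = 371 - 20 = 351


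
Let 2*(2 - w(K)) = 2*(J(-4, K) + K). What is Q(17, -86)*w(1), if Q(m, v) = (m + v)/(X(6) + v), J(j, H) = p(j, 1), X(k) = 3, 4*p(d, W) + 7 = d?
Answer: 1035/332 ≈ 3.1175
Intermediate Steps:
p(d, W) = -7/4 + d/4
J(j, H) = -7/4 + j/4
Q(m, v) = (m + v)/(3 + v)
w(K) = 19/4 - K (w(K) = 2 - ((-7/4 + (1/4)*(-4)) + K) = 2 - ((-7/4 - 1) + K) = 2 - (-11/4 + K) = 2 - (-11/2 + 2*K)/2 = 2 + (11/4 - K) = 19/4 - K)
Q(17, -86)*w(1) = ((17 - 86)/(3 - 86))*(19/4 - 1*1) = (-69/(-83))*(19/4 - 1) = -1/83*(-69)*(15/4) = (69/83)*(15/4) = 1035/332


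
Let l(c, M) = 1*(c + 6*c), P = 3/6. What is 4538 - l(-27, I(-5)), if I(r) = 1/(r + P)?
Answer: 4727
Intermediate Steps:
P = 1/2 (P = 3*(1/6) = 1/2 ≈ 0.50000)
I(r) = 1/(1/2 + r) (I(r) = 1/(r + 1/2) = 1/(1/2 + r))
l(c, M) = 7*c (l(c, M) = 1*(7*c) = 7*c)
4538 - l(-27, I(-5)) = 4538 - 7*(-27) = 4538 - 1*(-189) = 4538 + 189 = 4727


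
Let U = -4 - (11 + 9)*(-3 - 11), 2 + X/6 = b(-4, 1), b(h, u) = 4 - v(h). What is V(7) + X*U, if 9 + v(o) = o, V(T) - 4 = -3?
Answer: 24841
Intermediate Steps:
V(T) = 1 (V(T) = 4 - 3 = 1)
v(o) = -9 + o
b(h, u) = 13 - h (b(h, u) = 4 - (-9 + h) = 4 + (9 - h) = 13 - h)
X = 90 (X = -12 + 6*(13 - 1*(-4)) = -12 + 6*(13 + 4) = -12 + 6*17 = -12 + 102 = 90)
U = 276 (U = -4 - 20*(-14) = -4 - 1*(-280) = -4 + 280 = 276)
V(7) + X*U = 1 + 90*276 = 1 + 24840 = 24841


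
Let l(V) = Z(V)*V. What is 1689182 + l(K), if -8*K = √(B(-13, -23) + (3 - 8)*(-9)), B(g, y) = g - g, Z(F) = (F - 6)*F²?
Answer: 6918891497/4096 + 405*√5/256 ≈ 1.6892e+6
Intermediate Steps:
Z(F) = F²*(-6 + F) (Z(F) = (-6 + F)*F² = F²*(-6 + F))
B(g, y) = 0
K = -3*√5/8 (K = -√(0 + (3 - 8)*(-9))/8 = -√(0 - 5*(-9))/8 = -√(0 + 45)/8 = -3*√5/8 ≈ -0.83853)
l(V) = V³*(-6 + V) (l(V) = (V²*(-6 + V))*V = V³*(-6 + V))
1689182 + l(K) = 1689182 + (-3*√5/8)³*(-6 - 3*√5/8) = 1689182 + (-135*√5/512)*(-6 - 3*√5/8) = 1689182 - 135*√5*(-6 - 3*√5/8)/512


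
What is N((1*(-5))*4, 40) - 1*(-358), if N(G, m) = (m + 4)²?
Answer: 2294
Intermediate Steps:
N(G, m) = (4 + m)²
N((1*(-5))*4, 40) - 1*(-358) = (4 + 40)² - 1*(-358) = 44² + 358 = 1936 + 358 = 2294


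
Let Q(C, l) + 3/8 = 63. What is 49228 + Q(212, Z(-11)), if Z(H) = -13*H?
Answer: 394325/8 ≈ 49291.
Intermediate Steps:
Q(C, l) = 501/8 (Q(C, l) = -3/8 + 63 = 501/8)
49228 + Q(212, Z(-11)) = 49228 + 501/8 = 394325/8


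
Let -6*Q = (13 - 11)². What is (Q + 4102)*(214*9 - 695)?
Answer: 15146224/3 ≈ 5.0487e+6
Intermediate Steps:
Q = -⅔ (Q = -(13 - 11)²/6 = -⅙*2² = -⅙*4 = -⅔ ≈ -0.66667)
(Q + 4102)*(214*9 - 695) = (-⅔ + 4102)*(214*9 - 695) = 12304*(1926 - 695)/3 = (12304/3)*1231 = 15146224/3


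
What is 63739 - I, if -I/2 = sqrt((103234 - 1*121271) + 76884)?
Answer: 63739 + 2*sqrt(58847) ≈ 64224.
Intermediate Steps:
I = -2*sqrt(58847) (I = -2*sqrt((103234 - 1*121271) + 76884) = -2*sqrt((103234 - 121271) + 76884) = -2*sqrt(-18037 + 76884) = -2*sqrt(58847) ≈ -485.17)
63739 - I = 63739 - (-2)*sqrt(58847) = 63739 + 2*sqrt(58847)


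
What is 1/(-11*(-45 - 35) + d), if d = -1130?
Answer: -1/250 ≈ -0.0040000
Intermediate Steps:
1/(-11*(-45 - 35) + d) = 1/(-11*(-45 - 35) - 1130) = 1/(-11*(-80) - 1130) = 1/(880 - 1130) = 1/(-250) = -1/250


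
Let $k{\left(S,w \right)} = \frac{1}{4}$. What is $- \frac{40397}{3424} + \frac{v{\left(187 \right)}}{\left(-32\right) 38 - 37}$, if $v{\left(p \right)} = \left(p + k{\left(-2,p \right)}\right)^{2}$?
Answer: $- \frac{24381665}{612896} \approx -39.781$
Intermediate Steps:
$k{\left(S,w \right)} = \frac{1}{4}$
$v{\left(p \right)} = \left(\frac{1}{4} + p\right)^{2}$ ($v{\left(p \right)} = \left(p + \frac{1}{4}\right)^{2} = \left(\frac{1}{4} + p\right)^{2}$)
$- \frac{40397}{3424} + \frac{v{\left(187 \right)}}{\left(-32\right) 38 - 37} = - \frac{40397}{3424} + \frac{\frac{1}{16} \left(1 + 4 \cdot 187\right)^{2}}{\left(-32\right) 38 - 37} = \left(-40397\right) \frac{1}{3424} + \frac{\frac{1}{16} \left(1 + 748\right)^{2}}{-1216 - 37} = - \frac{40397}{3424} + \frac{\frac{1}{16} \cdot 749^{2}}{-1253} = - \frac{40397}{3424} + \frac{1}{16} \cdot 561001 \left(- \frac{1}{1253}\right) = - \frac{40397}{3424} + \frac{561001}{16} \left(- \frac{1}{1253}\right) = - \frac{40397}{3424} - \frac{80143}{2864} = - \frac{24381665}{612896}$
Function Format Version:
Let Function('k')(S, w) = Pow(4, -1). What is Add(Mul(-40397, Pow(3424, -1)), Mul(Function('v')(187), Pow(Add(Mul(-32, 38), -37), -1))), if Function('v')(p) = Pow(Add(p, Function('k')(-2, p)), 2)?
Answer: Rational(-24381665, 612896) ≈ -39.781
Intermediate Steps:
Function('k')(S, w) = Rational(1, 4)
Function('v')(p) = Pow(Add(Rational(1, 4), p), 2) (Function('v')(p) = Pow(Add(p, Rational(1, 4)), 2) = Pow(Add(Rational(1, 4), p), 2))
Add(Mul(-40397, Pow(3424, -1)), Mul(Function('v')(187), Pow(Add(Mul(-32, 38), -37), -1))) = Add(Mul(-40397, Pow(3424, -1)), Mul(Mul(Rational(1, 16), Pow(Add(1, Mul(4, 187)), 2)), Pow(Add(Mul(-32, 38), -37), -1))) = Add(Mul(-40397, Rational(1, 3424)), Mul(Mul(Rational(1, 16), Pow(Add(1, 748), 2)), Pow(Add(-1216, -37), -1))) = Add(Rational(-40397, 3424), Mul(Mul(Rational(1, 16), Pow(749, 2)), Pow(-1253, -1))) = Add(Rational(-40397, 3424), Mul(Mul(Rational(1, 16), 561001), Rational(-1, 1253))) = Add(Rational(-40397, 3424), Mul(Rational(561001, 16), Rational(-1, 1253))) = Add(Rational(-40397, 3424), Rational(-80143, 2864)) = Rational(-24381665, 612896)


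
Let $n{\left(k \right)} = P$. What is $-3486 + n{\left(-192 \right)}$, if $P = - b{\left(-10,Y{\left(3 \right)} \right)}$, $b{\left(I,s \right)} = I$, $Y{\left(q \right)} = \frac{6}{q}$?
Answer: $-3476$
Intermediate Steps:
$P = 10$ ($P = \left(-1\right) \left(-10\right) = 10$)
$n{\left(k \right)} = 10$
$-3486 + n{\left(-192 \right)} = -3486 + 10 = -3476$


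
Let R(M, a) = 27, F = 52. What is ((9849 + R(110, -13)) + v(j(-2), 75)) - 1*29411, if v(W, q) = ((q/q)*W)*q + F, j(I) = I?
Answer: -19633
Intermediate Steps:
v(W, q) = 52 + W*q (v(W, q) = ((q/q)*W)*q + 52 = (1*W)*q + 52 = W*q + 52 = 52 + W*q)
((9849 + R(110, -13)) + v(j(-2), 75)) - 1*29411 = ((9849 + 27) + (52 - 2*75)) - 1*29411 = (9876 + (52 - 150)) - 29411 = (9876 - 98) - 29411 = 9778 - 29411 = -19633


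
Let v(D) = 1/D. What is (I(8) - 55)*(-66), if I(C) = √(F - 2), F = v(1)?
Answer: 3630 - 66*I ≈ 3630.0 - 66.0*I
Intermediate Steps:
v(D) = 1/D
F = 1 (F = 1/1 = 1)
I(C) = I (I(C) = √(1 - 2) = √(-1) = I)
(I(8) - 55)*(-66) = (I - 55)*(-66) = (-55 + I)*(-66) = 3630 - 66*I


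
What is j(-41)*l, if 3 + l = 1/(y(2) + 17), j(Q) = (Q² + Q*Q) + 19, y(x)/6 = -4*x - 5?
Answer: -622104/61 ≈ -10198.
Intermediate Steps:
y(x) = -30 - 24*x (y(x) = 6*(-4*x - 5) = 6*(-5 - 4*x) = -30 - 24*x)
j(Q) = 19 + 2*Q² (j(Q) = (Q² + Q²) + 19 = 2*Q² + 19 = 19 + 2*Q²)
l = -184/61 (l = -3 + 1/((-30 - 24*2) + 17) = -3 + 1/((-30 - 48) + 17) = -3 + 1/(-78 + 17) = -3 + 1/(-61) = -3 - 1/61 = -184/61 ≈ -3.0164)
j(-41)*l = (19 + 2*(-41)²)*(-184/61) = (19 + 2*1681)*(-184/61) = (19 + 3362)*(-184/61) = 3381*(-184/61) = -622104/61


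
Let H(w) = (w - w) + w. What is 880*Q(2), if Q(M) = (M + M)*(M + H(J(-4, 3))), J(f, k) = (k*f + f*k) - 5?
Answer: -95040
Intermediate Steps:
J(f, k) = -5 + 2*f*k (J(f, k) = (f*k + f*k) - 5 = 2*f*k - 5 = -5 + 2*f*k)
H(w) = w (H(w) = 0 + w = w)
Q(M) = 2*M*(-29 + M) (Q(M) = (M + M)*(M + (-5 + 2*(-4)*3)) = (2*M)*(M + (-5 - 24)) = (2*M)*(M - 29) = (2*M)*(-29 + M) = 2*M*(-29 + M))
880*Q(2) = 880*(2*2*(-29 + 2)) = 880*(2*2*(-27)) = 880*(-108) = -95040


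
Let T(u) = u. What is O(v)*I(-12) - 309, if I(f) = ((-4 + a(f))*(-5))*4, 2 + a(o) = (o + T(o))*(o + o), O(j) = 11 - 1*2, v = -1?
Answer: -102909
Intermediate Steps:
O(j) = 9 (O(j) = 11 - 2 = 9)
a(o) = -2 + 4*o**2 (a(o) = -2 + (o + o)*(o + o) = -2 + (2*o)*(2*o) = -2 + 4*o**2)
I(f) = 120 - 80*f**2 (I(f) = ((-4 + (-2 + 4*f**2))*(-5))*4 = ((-6 + 4*f**2)*(-5))*4 = (30 - 20*f**2)*4 = 120 - 80*f**2)
O(v)*I(-12) - 309 = 9*(120 - 80*(-12)**2) - 309 = 9*(120 - 80*144) - 309 = 9*(120 - 11520) - 309 = 9*(-11400) - 309 = -102600 - 309 = -102909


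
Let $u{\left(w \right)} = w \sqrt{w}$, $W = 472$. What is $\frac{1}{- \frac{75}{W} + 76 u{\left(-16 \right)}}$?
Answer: $- \frac{35400}{5270734378489} + \frac{1083621376 i}{5270734378489} \approx -6.7163 \cdot 10^{-9} + 0.00020559 i$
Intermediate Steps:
$u{\left(w \right)} = w^{\frac{3}{2}}$
$\frac{1}{- \frac{75}{W} + 76 u{\left(-16 \right)}} = \frac{1}{- \frac{75}{472} + 76 \left(-16\right)^{\frac{3}{2}}} = \frac{1}{\left(-75\right) \frac{1}{472} + 76 \left(- 64 i\right)} = \frac{1}{- \frac{75}{472} - 4864 i} = \frac{222784 \left(- \frac{75}{472} + 4864 i\right)}{5270734378489}$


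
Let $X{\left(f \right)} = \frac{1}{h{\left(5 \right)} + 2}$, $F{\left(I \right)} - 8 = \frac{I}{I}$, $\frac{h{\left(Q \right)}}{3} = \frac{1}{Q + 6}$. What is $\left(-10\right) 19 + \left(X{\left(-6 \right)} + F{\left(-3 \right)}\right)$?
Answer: $- \frac{4514}{25} \approx -180.56$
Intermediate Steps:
$h{\left(Q \right)} = \frac{3}{6 + Q}$ ($h{\left(Q \right)} = \frac{3}{Q + 6} = \frac{3}{6 + Q}$)
$F{\left(I \right)} = 9$ ($F{\left(I \right)} = 8 + \frac{I}{I} = 8 + 1 = 9$)
$X{\left(f \right)} = \frac{11}{25}$ ($X{\left(f \right)} = \frac{1}{\frac{3}{6 + 5} + 2} = \frac{1}{\frac{3}{11} + 2} = \frac{1}{\frac{25}{11}} = \frac{11}{25}$)
$\left(-10\right) 19 + \left(X{\left(-6 \right)} + F{\left(-3 \right)}\right) = \left(-10\right) 19 + \left(\frac{11}{25} + 9\right) = -190 + \frac{236}{25} = - \frac{4514}{25}$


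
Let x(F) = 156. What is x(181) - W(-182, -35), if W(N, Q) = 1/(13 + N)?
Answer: 26365/169 ≈ 156.01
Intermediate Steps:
x(181) - W(-182, -35) = 156 - 1/(13 - 182) = 156 - 1/(-169) = 156 - 1*(-1/169) = 156 + 1/169 = 26365/169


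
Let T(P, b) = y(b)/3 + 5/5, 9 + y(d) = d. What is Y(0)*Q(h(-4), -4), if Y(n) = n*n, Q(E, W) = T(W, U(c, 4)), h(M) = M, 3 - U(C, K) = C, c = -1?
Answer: 0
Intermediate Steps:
U(C, K) = 3 - C
y(d) = -9 + d
T(P, b) = -2 + b/3 (T(P, b) = (-9 + b)/3 + 5/5 = (-9 + b)*(⅓) + 5*(⅕) = (-3 + b/3) + 1 = -2 + b/3)
Q(E, W) = -⅔ (Q(E, W) = -2 + (3 - 1*(-1))/3 = -2 + (3 + 1)/3 = -2 + (⅓)*4 = -2 + 4/3 = -⅔)
Y(n) = n²
Y(0)*Q(h(-4), -4) = 0²*(-⅔) = 0*(-⅔) = 0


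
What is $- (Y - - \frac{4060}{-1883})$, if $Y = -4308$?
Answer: $\frac{1159432}{269} \approx 4310.2$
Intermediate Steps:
$- (Y - - \frac{4060}{-1883}) = - (-4308 - - \frac{4060}{-1883}) = - (-4308 - \left(-4060\right) \left(- \frac{1}{1883}\right)) = - (-4308 - \frac{580}{269}) = \left(-1\right) \left(- \frac{1159432}{269}\right) = \frac{1159432}{269}$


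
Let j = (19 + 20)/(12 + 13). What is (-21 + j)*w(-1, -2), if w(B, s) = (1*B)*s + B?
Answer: -486/25 ≈ -19.440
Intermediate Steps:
w(B, s) = B + B*s (w(B, s) = B*s + B = B + B*s)
j = 39/25 ≈ 1.5600
(-21 + j)*w(-1, -2) = (-21 + 39/25)*(-(1 - 2)) = -(-486)*(-1)/25 = -486/25*1 = -486/25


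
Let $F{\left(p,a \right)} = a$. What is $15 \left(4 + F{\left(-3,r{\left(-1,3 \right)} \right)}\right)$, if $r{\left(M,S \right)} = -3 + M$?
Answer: $0$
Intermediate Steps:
$15 \left(4 + F{\left(-3,r{\left(-1,3 \right)} \right)}\right) = 15 \left(4 - 4\right) = 15 \cdot 0 = 0$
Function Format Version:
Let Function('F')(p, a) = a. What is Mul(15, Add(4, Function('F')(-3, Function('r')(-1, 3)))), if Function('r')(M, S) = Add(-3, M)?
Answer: 0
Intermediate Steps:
Mul(15, Add(4, Function('F')(-3, Function('r')(-1, 3)))) = Mul(15, Add(4, Add(-3, -1))) = Mul(15, Add(4, -4)) = Mul(15, 0) = 0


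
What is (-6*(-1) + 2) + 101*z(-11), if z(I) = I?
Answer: -1103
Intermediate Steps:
(-6*(-1) + 2) + 101*z(-11) = (-6*(-1) + 2) + 101*(-11) = (6 + 2) - 1111 = 8 - 1111 = -1103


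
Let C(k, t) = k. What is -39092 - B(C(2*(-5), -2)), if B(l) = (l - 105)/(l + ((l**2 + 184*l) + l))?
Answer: -13760407/352 ≈ -39092.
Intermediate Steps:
B(l) = (-105 + l)/(l**2 + 186*l) (B(l) = (-105 + l)/(l + (l**2 + 185*l)) = (-105 + l)/(l**2 + 186*l))
-39092 - B(C(2*(-5), -2)) = -39092 - (-105 + 2*(-5))/((2*(-5))*(186 + 2*(-5))) = -39092 - (-105 - 10)/((-10)*(186 - 10)) = -39092 - (-1)*(-115)/(10*176) = -39092 - 1*23/352 = -39092 - 23/352 = -13760407/352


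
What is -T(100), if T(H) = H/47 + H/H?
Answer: -147/47 ≈ -3.1277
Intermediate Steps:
T(H) = 1 + H/47 (T(H) = H*(1/47) + 1 = H/47 + 1 = 1 + H/47)
-T(100) = -(1 + (1/47)*100) = -(1 + 100/47) = -1*147/47 = -147/47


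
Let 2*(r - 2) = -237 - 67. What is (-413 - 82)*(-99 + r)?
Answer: 123255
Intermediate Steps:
r = -150 (r = 2 + (-237 - 67)/2 = 2 + (1/2)*(-304) = 2 - 152 = -150)
(-413 - 82)*(-99 + r) = (-413 - 82)*(-99 - 150) = -495*(-249) = 123255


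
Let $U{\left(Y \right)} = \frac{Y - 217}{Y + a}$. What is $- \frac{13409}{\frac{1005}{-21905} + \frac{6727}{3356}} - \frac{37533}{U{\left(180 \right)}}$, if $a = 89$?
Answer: $\frac{283445160723899}{1065467947} \approx 2.6603 \cdot 10^{5}$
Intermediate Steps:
$U{\left(Y \right)} = \frac{-217 + Y}{89 + Y}$ ($U{\left(Y \right)} = \frac{Y - 217}{Y + 89} = \frac{-217 + Y}{89 + Y}$)
$- \frac{13409}{\frac{1005}{-21905} + \frac{6727}{3356}} - \frac{37533}{U{\left(180 \right)}} = - \frac{13409}{\frac{1005}{-21905} + \frac{6727}{3356}} - \frac{37533}{\frac{1}{89 + 180} \left(-217 + 180\right)} = - \frac{13409}{1005 \left(- \frac{1}{21905}\right) + 6727 \cdot \frac{1}{3356}} - \frac{37533}{\frac{1}{269} \left(-37\right)} = - \frac{13409}{- \frac{201}{4381} + \frac{6727}{3356}} - \frac{37533}{\frac{1}{269} \left(-37\right)} = - \frac{13409}{\frac{28796431}{14702636}} - \frac{37533}{- \frac{37}{269}} = \left(-13409\right) \frac{14702636}{28796431} - - \frac{10096377}{37} = - \frac{197147646124}{28796431} + \frac{10096377}{37} = \frac{283445160723899}{1065467947}$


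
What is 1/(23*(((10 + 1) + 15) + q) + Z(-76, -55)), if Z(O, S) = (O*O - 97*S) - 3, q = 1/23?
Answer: 1/11707 ≈ 8.5419e-5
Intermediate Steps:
q = 1/23 ≈ 0.043478
Z(O, S) = -3 + O² - 97*S (Z(O, S) = (O² - 97*S) - 3 = -3 + O² - 97*S)
1/(23*(((10 + 1) + 15) + q) + Z(-76, -55)) = 1/(23*(((10 + 1) + 15) + 1/23) + (-3 + (-76)² - 97*(-55))) = 1/(23*((11 + 15) + 1/23) + (-3 + 5776 + 5335)) = 1/(23*(26 + 1/23) + 11108) = 1/(23*(599/23) + 11108) = 1/(599 + 11108) = 1/11707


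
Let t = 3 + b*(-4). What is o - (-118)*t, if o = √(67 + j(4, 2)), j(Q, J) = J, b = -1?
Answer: 826 + √69 ≈ 834.31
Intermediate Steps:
t = 7 (t = 3 - 1*(-4) = 3 + 4 = 7)
o = √69 (o = √(67 + 2) = √69 ≈ 8.3066)
o - (-118)*t = √69 - (-118)*7 = √69 - 118*(-7) = √69 + 826 = 826 + √69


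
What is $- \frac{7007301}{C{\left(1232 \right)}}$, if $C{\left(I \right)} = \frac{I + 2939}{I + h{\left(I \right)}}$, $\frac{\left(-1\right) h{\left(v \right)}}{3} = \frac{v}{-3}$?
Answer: $- \frac{17265989664}{4171} \approx -4.1395 \cdot 10^{6}$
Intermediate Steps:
$h{\left(v \right)} = v$ ($h{\left(v \right)} = - 3 \frac{v}{-3} = - 3 v \left(- \frac{1}{3}\right) = - 3 \left(- \frac{v}{3}\right) = v$)
$C{\left(I \right)} = \frac{2939 + I}{2 I}$ ($C{\left(I \right)} = \frac{I + 2939}{I + I} = \frac{2939 + I}{2 I}$)
$- \frac{7007301}{C{\left(1232 \right)}} = - \frac{7007301}{\frac{1}{2} \cdot \frac{1}{1232} \left(2939 + 1232\right)} = - \frac{7007301}{\frac{1}{2} \cdot \frac{1}{1232} \cdot 4171} = - \frac{7007301}{\frac{4171}{2464}} = \left(-7007301\right) \frac{2464}{4171} = - \frac{17265989664}{4171}$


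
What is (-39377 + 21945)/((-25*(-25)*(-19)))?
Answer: 17432/11875 ≈ 1.4680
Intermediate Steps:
(-39377 + 21945)/((-25*(-25)*(-19))) = -17432/(625*(-19)) = -17432/(-11875) = -17432*(-1/11875) = 17432/11875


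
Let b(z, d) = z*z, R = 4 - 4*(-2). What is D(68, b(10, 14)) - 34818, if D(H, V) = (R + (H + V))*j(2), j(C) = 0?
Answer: -34818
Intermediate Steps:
R = 12 (R = 4 + 8 = 12)
b(z, d) = z²
D(H, V) = 0 (D(H, V) = (12 + (H + V))*0 = (12 + H + V)*0 = 0)
D(68, b(10, 14)) - 34818 = 0 - 34818 = -34818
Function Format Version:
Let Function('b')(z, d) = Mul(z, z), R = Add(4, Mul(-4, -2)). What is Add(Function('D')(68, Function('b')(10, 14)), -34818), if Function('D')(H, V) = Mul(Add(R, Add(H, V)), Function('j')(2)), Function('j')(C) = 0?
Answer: -34818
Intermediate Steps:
R = 12 (R = Add(4, 8) = 12)
Function('b')(z, d) = Pow(z, 2)
Function('D')(H, V) = 0 (Function('D')(H, V) = Mul(Add(12, Add(H, V)), 0) = Mul(Add(12, H, V), 0) = 0)
Add(Function('D')(68, Function('b')(10, 14)), -34818) = Add(0, -34818) = -34818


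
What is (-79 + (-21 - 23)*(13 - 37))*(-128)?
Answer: -125056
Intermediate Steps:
(-79 + (-21 - 23)*(13 - 37))*(-128) = (-79 - 44*(-24))*(-128) = (-79 + 1056)*(-128) = 977*(-128) = -125056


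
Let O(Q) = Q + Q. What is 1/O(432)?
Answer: 1/864 ≈ 0.0011574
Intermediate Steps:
O(Q) = 2*Q
1/O(432) = 1/(2*432) = 1/864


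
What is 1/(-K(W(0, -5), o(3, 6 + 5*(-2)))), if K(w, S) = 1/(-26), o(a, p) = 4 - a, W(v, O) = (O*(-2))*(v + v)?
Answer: 26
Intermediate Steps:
W(v, O) = -4*O*v (W(v, O) = (-2*O)*(2*v) = -4*O*v)
K(w, S) = -1/26
1/(-K(W(0, -5), o(3, 6 + 5*(-2)))) = 1/(-1*(-1/26)) = 1/(1/26) = 26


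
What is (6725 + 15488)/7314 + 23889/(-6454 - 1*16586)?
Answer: 18725743/9361920 ≈ 2.0002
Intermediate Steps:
(6725 + 15488)/7314 + 23889/(-6454 - 1*16586) = 22213*(1/7314) + 23889/(-6454 - 16586) = 22213/7314 + 23889/(-23040) = 22213/7314 + 23889*(-1/23040) = 22213/7314 - 7963/7680 = 18725743/9361920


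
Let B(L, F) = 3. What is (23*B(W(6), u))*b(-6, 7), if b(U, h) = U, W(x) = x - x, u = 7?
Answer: -414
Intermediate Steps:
W(x) = 0
(23*B(W(6), u))*b(-6, 7) = (23*3)*(-6) = 69*(-6) = -414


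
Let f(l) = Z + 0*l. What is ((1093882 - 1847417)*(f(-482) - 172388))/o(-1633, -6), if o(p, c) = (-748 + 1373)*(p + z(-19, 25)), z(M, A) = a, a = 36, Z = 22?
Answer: -25976762762/199625 ≈ -1.3013e+5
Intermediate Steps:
f(l) = 22 (f(l) = 22 + 0*l = 22 + 0 = 22)
z(M, A) = 36
o(p, c) = 22500 + 625*p (o(p, c) = (-748 + 1373)*(p + 36) = 625*(36 + p) = 22500 + 625*p)
((1093882 - 1847417)*(f(-482) - 172388))/o(-1633, -6) = ((1093882 - 1847417)*(22 - 172388))/(22500 + 625*(-1633)) = (-753535*(-172366))/(22500 - 1020625) = 129883813810/(-998125) = 129883813810*(-1/998125) = -25976762762/199625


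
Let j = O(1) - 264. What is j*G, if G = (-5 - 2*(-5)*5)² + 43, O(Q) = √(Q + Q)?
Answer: -545952 + 2068*√2 ≈ -5.4303e+5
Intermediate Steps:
O(Q) = √2*√Q (O(Q) = √(2*Q) = √2*√Q)
j = -264 + √2 (j = √2*√1 - 264 = √2*1 - 264 = √2 - 264 = -264 + √2 ≈ -262.59)
G = 2068 (G = (-5 + 10*5)² + 43 = (-5 + 50)² + 43 = 45² + 43 = 2025 + 43 = 2068)
j*G = (-264 + √2)*2068 = -545952 + 2068*√2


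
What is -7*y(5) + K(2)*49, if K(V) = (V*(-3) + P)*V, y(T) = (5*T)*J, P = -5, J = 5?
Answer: -1953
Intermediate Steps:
y(T) = 25*T (y(T) = (5*T)*5 = 25*T)
K(V) = V*(-5 - 3*V) (K(V) = (V*(-3) - 5)*V = (-3*V - 5)*V = (-5 - 3*V)*V = V*(-5 - 3*V))
-7*y(5) + K(2)*49 = -175*5 - 1*2*(5 + 3*2)*49 = -7*125 - 1*2*(5 + 6)*49 = -875 - 1*2*11*49 = -875 - 22*49 = -875 - 1078 = -1953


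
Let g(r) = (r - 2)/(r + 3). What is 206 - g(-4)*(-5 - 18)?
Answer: 344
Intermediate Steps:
g(r) = (-2 + r)/(3 + r)
206 - g(-4)*(-5 - 18) = 206 - (-2 - 4)/(3 - 4)*(-5 - 18) = 206 - -6/(-1)*(-23) = 206 - (-1*(-6))*(-23) = 206 - 6*(-23) = 206 - 1*(-138) = 206 + 138 = 344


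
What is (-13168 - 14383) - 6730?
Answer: -34281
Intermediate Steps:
(-13168 - 14383) - 6730 = -27551 - 6730 = -34281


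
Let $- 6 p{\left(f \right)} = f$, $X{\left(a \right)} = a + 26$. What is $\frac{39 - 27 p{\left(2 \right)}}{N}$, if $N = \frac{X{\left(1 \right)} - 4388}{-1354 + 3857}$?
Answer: $- \frac{120144}{4361} \approx -27.55$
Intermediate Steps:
$X{\left(a \right)} = 26 + a$
$p{\left(f \right)} = - \frac{f}{6}$
$N = - \frac{4361}{2503}$ ($N = \frac{\left(26 + 1\right) - 4388}{-1354 + 3857} = \frac{27 - 4388}{2503} = \left(-4361\right) \frac{1}{2503} = - \frac{4361}{2503} \approx -1.7423$)
$\frac{39 - 27 p{\left(2 \right)}}{N} = \frac{39 - 27 \left(\left(- \frac{1}{6}\right) 2\right)}{- \frac{4361}{2503}} = \left(39 - -9\right) \left(- \frac{2503}{4361}\right) = \left(39 + 9\right) \left(- \frac{2503}{4361}\right) = 48 \left(- \frac{2503}{4361}\right) = - \frac{120144}{4361}$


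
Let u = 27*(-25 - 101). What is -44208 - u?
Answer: -40806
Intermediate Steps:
u = -3402 (u = 27*(-126) = -3402)
-44208 - u = -44208 - 1*(-3402) = -44208 + 3402 = -40806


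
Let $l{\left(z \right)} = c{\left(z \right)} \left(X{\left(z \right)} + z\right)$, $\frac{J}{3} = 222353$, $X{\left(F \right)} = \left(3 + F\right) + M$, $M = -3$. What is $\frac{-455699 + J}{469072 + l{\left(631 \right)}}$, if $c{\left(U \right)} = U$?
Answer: $\frac{105680}{632697} \approx 0.16703$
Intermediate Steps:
$X{\left(F \right)} = F$ ($X{\left(F \right)} = \left(3 + F\right) - 3 = F$)
$J = 667059$ ($J = 3 \cdot 222353 = 667059$)
$l{\left(z \right)} = 2 z^{2}$ ($l{\left(z \right)} = z \left(z + z\right) = z 2 z = 2 z^{2}$)
$\frac{-455699 + J}{469072 + l{\left(631 \right)}} = \frac{-455699 + 667059}{469072 + 2 \cdot 631^{2}} = \frac{211360}{469072 + 2 \cdot 398161} = \frac{211360}{469072 + 796322} = \frac{211360}{1265394} = 211360 \cdot \frac{1}{1265394} = \frac{105680}{632697}$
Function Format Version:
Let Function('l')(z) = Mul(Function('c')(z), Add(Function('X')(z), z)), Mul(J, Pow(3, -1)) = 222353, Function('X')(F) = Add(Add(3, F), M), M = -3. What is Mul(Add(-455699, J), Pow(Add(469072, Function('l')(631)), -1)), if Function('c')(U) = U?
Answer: Rational(105680, 632697) ≈ 0.16703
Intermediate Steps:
Function('X')(F) = F (Function('X')(F) = Add(Add(3, F), -3) = F)
J = 667059 (J = Mul(3, 222353) = 667059)
Function('l')(z) = Mul(2, Pow(z, 2)) (Function('l')(z) = Mul(z, Add(z, z)) = Mul(z, Mul(2, z)) = Mul(2, Pow(z, 2)))
Mul(Add(-455699, J), Pow(Add(469072, Function('l')(631)), -1)) = Mul(Add(-455699, 667059), Pow(Add(469072, Mul(2, Pow(631, 2))), -1)) = Mul(211360, Pow(Add(469072, Mul(2, 398161)), -1)) = Mul(211360, Pow(Add(469072, 796322), -1)) = Mul(211360, Pow(1265394, -1)) = Mul(211360, Rational(1, 1265394)) = Rational(105680, 632697)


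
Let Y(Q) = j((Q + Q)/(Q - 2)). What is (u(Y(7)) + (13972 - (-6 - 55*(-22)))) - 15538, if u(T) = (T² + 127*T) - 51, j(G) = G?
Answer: -61439/25 ≈ -2457.6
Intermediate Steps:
Y(Q) = 2*Q/(-2 + Q) (Y(Q) = (Q + Q)/(Q - 2) = (2*Q)/(-2 + Q) = 2*Q/(-2 + Q))
u(T) = -51 + T² + 127*T
(u(Y(7)) + (13972 - (-6 - 55*(-22)))) - 15538 = ((-51 + (2*7/(-2 + 7))² + 127*(2*7/(-2 + 7))) + (13972 - (-6 - 55*(-22)))) - 15538 = ((-51 + (2*7/5)² + 127*(2*7/5)) + (13972 - (-6 + 1210))) - 15538 = ((-51 + (2*7*(⅕))² + 127*(2*7*(⅕))) + (13972 - 1*1204)) - 15538 = ((-51 + (14/5)² + 127*(14/5)) + (13972 - 1204)) - 15538 = ((-51 + 196/25 + 1778/5) + 12768) - 15538 = (7811/25 + 12768) - 15538 = 327011/25 - 15538 = -61439/25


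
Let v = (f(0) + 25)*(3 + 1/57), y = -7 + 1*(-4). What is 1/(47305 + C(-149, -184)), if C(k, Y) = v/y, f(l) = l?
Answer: 627/29655935 ≈ 2.1142e-5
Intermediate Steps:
y = -11 (y = -7 - 4 = -11)
v = 4300/57 (v = (0 + 25)*(3 + 1/57) = 25*(3 + 1/57) = 25*(172/57) = 4300/57 ≈ 75.439)
C(k, Y) = -4300/627 (C(k, Y) = (4300/57)/(-11) = (4300/57)*(-1/11) = -4300/627)
1/(47305 + C(-149, -184)) = 1/(47305 - 4300/627) = 1/(29655935/627) = 627/29655935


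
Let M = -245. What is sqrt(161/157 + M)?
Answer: 12*I*sqrt(41762)/157 ≈ 15.62*I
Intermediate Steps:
sqrt(161/157 + M) = sqrt(161/157 - 245) = sqrt(-38304/157) = 12*I*sqrt(41762)/157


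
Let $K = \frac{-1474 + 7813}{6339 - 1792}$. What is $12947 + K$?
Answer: $\frac{58876348}{4547} \approx 12948.0$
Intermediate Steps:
$K = \frac{6339}{4547} \approx 1.3941$
$12947 + K = 12947 + \frac{6339}{4547} = \frac{58876348}{4547}$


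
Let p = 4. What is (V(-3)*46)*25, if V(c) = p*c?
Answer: -13800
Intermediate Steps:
V(c) = 4*c
(V(-3)*46)*25 = ((4*(-3))*46)*25 = -12*46*25 = -552*25 = -13800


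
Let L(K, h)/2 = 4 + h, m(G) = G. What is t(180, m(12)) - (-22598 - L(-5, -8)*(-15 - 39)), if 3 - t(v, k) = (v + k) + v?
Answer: 22661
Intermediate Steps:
L(K, h) = 8 + 2*h (L(K, h) = 2*(4 + h) = 8 + 2*h)
t(v, k) = 3 - k - 2*v (t(v, k) = 3 - ((v + k) + v) = 3 - ((k + v) + v) = 3 - (k + 2*v) = 3 + (-k - 2*v) = 3 - k - 2*v)
t(180, m(12)) - (-22598 - L(-5, -8)*(-15 - 39)) = (3 - 1*12 - 2*180) - (-22598 - (8 + 2*(-8))*(-15 - 39)) = (3 - 12 - 360) - (-22598 - (8 - 16)*(-54)) = -369 - (-22598 - (-8)*(-54)) = -369 - (-22598 - 1*432) = -369 - (-22598 - 432) = -369 - 1*(-23030) = -369 + 23030 = 22661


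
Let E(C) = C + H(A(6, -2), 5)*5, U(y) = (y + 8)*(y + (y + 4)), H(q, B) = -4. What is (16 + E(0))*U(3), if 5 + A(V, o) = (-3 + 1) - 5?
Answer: -440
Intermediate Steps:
A(V, o) = -12 (A(V, o) = -5 + ((-3 + 1) - 5) = -5 + (-2 - 5) = -5 - 7 = -12)
U(y) = (4 + 2*y)*(8 + y) (U(y) = (8 + y)*(y + (4 + y)) = (8 + y)*(4 + 2*y) = (4 + 2*y)*(8 + y))
E(C) = -20 + C (E(C) = C - 4*5 = C - 20 = -20 + C)
(16 + E(0))*U(3) = (16 + (-20 + 0))*(32 + 2*3² + 20*3) = (16 - 20)*(32 + 2*9 + 60) = -4*(32 + 18 + 60) = -4*110 = -440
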